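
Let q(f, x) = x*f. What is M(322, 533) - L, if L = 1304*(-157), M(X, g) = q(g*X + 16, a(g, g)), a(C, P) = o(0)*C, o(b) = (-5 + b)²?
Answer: 2287334378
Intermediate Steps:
a(C, P) = 25*C (a(C, P) = (-5 + 0)²*C = (-5)²*C = 25*C)
q(f, x) = f*x
M(X, g) = 25*g*(16 + X*g) (M(X, g) = (g*X + 16)*(25*g) = (X*g + 16)*(25*g) = (16 + X*g)*(25*g) = 25*g*(16 + X*g))
L = -204728
M(322, 533) - L = 25*533*(16 + 322*533) - 1*(-204728) = 25*533*(16 + 171626) + 204728 = 25*533*171642 + 204728 = 2287129650 + 204728 = 2287334378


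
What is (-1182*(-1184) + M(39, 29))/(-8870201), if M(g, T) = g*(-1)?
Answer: -1399449/8870201 ≈ -0.15777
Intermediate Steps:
M(g, T) = -g
(-1182*(-1184) + M(39, 29))/(-8870201) = (-1182*(-1184) - 1*39)/(-8870201) = (1399488 - 39)*(-1/8870201) = 1399449*(-1/8870201) = -1399449/8870201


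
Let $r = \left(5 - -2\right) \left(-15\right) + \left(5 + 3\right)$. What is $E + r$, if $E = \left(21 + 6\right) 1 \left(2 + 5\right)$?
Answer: $92$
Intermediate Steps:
$r = -97$ ($r = \left(5 + 2\right) \left(-15\right) + 8 = 7 \left(-15\right) + 8 = -105 + 8 = -97$)
$E = 189$ ($E = 27 \cdot 1 \cdot 7 = 27 \cdot 7 = 189$)
$E + r = 189 - 97 = 92$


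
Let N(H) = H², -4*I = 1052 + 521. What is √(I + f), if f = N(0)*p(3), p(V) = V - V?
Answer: 11*I*√13/2 ≈ 19.831*I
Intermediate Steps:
p(V) = 0
I = -1573/4 (I = -(1052 + 521)/4 = -¼*1573 = -1573/4 ≈ -393.25)
f = 0 (f = 0²*0 = 0*0 = 0)
√(I + f) = √(-1573/4 + 0) = √(-1573/4) = 11*I*√13/2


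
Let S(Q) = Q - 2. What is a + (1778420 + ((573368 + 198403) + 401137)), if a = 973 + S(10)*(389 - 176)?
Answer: 2954005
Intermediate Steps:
S(Q) = -2 + Q
a = 2677 (a = 973 + (-2 + 10)*(389 - 176) = 973 + 8*213 = 973 + 1704 = 2677)
a + (1778420 + ((573368 + 198403) + 401137)) = 2677 + (1778420 + ((573368 + 198403) + 401137)) = 2677 + (1778420 + (771771 + 401137)) = 2677 + (1778420 + 1172908) = 2677 + 2951328 = 2954005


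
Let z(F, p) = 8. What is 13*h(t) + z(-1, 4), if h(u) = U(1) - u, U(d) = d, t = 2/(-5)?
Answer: 131/5 ≈ 26.200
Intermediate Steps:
t = -⅖ (t = -⅕*2 = -⅖ ≈ -0.40000)
h(u) = 1 - u
13*h(t) + z(-1, 4) = 13*(1 - 1*(-⅖)) + 8 = 13*(1 + ⅖) + 8 = 13*(7/5) + 8 = 91/5 + 8 = 131/5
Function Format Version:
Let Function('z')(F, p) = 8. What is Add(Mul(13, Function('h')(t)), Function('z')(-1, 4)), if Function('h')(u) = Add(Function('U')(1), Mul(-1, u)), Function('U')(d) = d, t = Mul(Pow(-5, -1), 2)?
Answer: Rational(131, 5) ≈ 26.200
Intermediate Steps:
t = Rational(-2, 5) (t = Mul(Rational(-1, 5), 2) = Rational(-2, 5) ≈ -0.40000)
Function('h')(u) = Add(1, Mul(-1, u))
Add(Mul(13, Function('h')(t)), Function('z')(-1, 4)) = Add(Mul(13, Add(1, Mul(-1, Rational(-2, 5)))), 8) = Add(Mul(13, Add(1, Rational(2, 5))), 8) = Add(Mul(13, Rational(7, 5)), 8) = Add(Rational(91, 5), 8) = Rational(131, 5)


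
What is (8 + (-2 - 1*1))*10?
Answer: 50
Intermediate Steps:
(8 + (-2 - 1*1))*10 = (8 + (-2 - 1))*10 = (8 - 3)*10 = 5*10 = 50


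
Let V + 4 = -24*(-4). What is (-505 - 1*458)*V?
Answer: -88596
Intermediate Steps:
V = 92 (V = -4 - 24*(-4) = -4 + 96 = 92)
(-505 - 1*458)*V = (-505 - 1*458)*92 = (-505 - 458)*92 = -963*92 = -88596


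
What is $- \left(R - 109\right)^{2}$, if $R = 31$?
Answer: $-6084$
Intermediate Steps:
$- \left(R - 109\right)^{2} = - \left(31 - 109\right)^{2} = - \left(-78\right)^{2} = \left(-1\right) 6084 = -6084$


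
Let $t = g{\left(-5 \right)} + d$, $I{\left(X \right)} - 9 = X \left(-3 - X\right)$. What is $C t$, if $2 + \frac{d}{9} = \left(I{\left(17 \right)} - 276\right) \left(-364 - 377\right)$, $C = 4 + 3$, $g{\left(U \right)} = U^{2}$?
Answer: $28336630$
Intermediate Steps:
$I{\left(X \right)} = 9 + X \left(-3 - X\right)$
$C = 7$
$d = 4048065$ ($d = -18 + 9 \left(\left(9 - 17^{2} - 51\right) - 276\right) \left(-364 - 377\right) = -18 + 9 \left(\left(9 - 289 - 51\right) - 276\right) \left(-741\right) = -18 + 9 \left(-331 - 276\right) \left(-741\right) = -18 + 9 \left(\left(-607\right) \left(-741\right)\right) = -18 + 9 \cdot 449787 = -18 + 4048083 = 4048065$)
$t = 4048090$ ($t = \left(-5\right)^{2} + 4048065 = 25 + 4048065 = 4048090$)
$C t = 7 \cdot 4048090 = 28336630$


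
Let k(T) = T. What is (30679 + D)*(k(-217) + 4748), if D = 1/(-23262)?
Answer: 3233570338307/23262 ≈ 1.3901e+8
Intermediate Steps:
D = -1/23262 ≈ -4.2989e-5
(30679 + D)*(k(-217) + 4748) = (30679 - 1/23262)*(-217 + 4748) = (713654897/23262)*4531 = 3233570338307/23262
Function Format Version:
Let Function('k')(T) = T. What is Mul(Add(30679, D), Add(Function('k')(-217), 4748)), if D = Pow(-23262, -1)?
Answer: Rational(3233570338307, 23262) ≈ 1.3901e+8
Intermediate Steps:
D = Rational(-1, 23262) ≈ -4.2989e-5
Mul(Add(30679, D), Add(Function('k')(-217), 4748)) = Mul(Add(30679, Rational(-1, 23262)), Add(-217, 4748)) = Mul(Rational(713654897, 23262), 4531) = Rational(3233570338307, 23262)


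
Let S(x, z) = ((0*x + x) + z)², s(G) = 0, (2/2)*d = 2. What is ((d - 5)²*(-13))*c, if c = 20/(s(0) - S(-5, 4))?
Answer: 2340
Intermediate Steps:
d = 2
S(x, z) = (x + z)² (S(x, z) = ((0 + x) + z)² = (x + z)²)
c = -20 (c = 20/(0 - (-5 + 4)²) = 20/(0 - 1*(-1)²) = 20/(0 - 1*1) = 20/(0 - 1) = 20/(-1) = 20*(-1) = -20)
((d - 5)²*(-13))*c = ((2 - 5)²*(-13))*(-20) = ((-3)²*(-13))*(-20) = (9*(-13))*(-20) = -117*(-20) = 2340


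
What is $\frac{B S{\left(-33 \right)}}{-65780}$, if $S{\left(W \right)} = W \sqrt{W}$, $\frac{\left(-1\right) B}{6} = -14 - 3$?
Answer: $\frac{153 i \sqrt{33}}{2990} \approx 0.29395 i$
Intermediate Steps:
$B = 102$ ($B = - 6 \left(-14 - 3\right) = \left(-6\right) \left(-17\right) = 102$)
$S{\left(W \right)} = W^{\frac{3}{2}}$
$\frac{B S{\left(-33 \right)}}{-65780} = \frac{102 \left(-33\right)^{\frac{3}{2}}}{-65780} = 102 \left(- 33 i \sqrt{33}\right) \left(- \frac{1}{65780}\right) = - 3366 i \sqrt{33} \left(- \frac{1}{65780}\right) = \frac{153 i \sqrt{33}}{2990}$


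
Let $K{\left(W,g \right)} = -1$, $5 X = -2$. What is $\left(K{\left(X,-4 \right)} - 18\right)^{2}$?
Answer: $361$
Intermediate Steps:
$X = - \frac{2}{5}$ ($X = \frac{1}{5} \left(-2\right) = - \frac{2}{5} \approx -0.4$)
$\left(K{\left(X,-4 \right)} - 18\right)^{2} = \left(-1 - 18\right)^{2} = \left(-19\right)^{2} = 361$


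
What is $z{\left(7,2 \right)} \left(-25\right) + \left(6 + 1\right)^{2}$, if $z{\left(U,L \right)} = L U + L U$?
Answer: $-651$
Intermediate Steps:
$z{\left(U,L \right)} = 2 L U$
$z{\left(7,2 \right)} \left(-25\right) + \left(6 + 1\right)^{2} = 2 \cdot 2 \cdot 7 \left(-25\right) + \left(6 + 1\right)^{2} = 28 \left(-25\right) + 7^{2} = -700 + 49 = -651$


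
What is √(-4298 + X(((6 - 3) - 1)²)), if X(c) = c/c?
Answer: I*√4297 ≈ 65.552*I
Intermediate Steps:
X(c) = 1
√(-4298 + X(((6 - 3) - 1)²)) = √(-4298 + 1) = √(-4297) = I*√4297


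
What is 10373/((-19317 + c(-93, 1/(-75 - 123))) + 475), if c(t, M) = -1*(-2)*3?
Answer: -10373/18836 ≈ -0.55070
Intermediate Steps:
c(t, M) = 6 (c(t, M) = 2*3 = 6)
10373/((-19317 + c(-93, 1/(-75 - 123))) + 475) = 10373/((-19317 + 6) + 475) = 10373/(-19311 + 475) = 10373/(-18836) = 10373*(-1/18836) = -10373/18836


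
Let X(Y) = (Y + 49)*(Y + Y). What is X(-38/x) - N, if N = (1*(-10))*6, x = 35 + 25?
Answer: -569/450 ≈ -1.2644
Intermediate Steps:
x = 60
X(Y) = 2*Y*(49 + Y) (X(Y) = (49 + Y)*(2*Y) = 2*Y*(49 + Y))
N = -60 (N = -10*6 = -60)
X(-38/x) - N = 2*(-38/60)*(49 - 38/60) - 1*(-60) = 2*(-38*1/60)*(49 - 38*1/60) + 60 = 2*(-19/30)*(49 - 19/30) + 60 = 2*(-19/30)*(1451/30) + 60 = -27569/450 + 60 = -569/450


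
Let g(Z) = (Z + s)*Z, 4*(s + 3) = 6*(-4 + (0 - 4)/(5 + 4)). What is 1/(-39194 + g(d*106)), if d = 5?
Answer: 3/709748 ≈ 4.2269e-6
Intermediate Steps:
s = -29/3 (s = -3 + (6*(-4 + (0 - 4)/(5 + 4)))/4 = -3 + (6*(-4 - 4/9))/4 = -3 + (6*(-40/9))/4 = -3 + (¼)*(-80/3) = -3 - 20/3 = -29/3 ≈ -9.6667)
g(Z) = Z*(-29/3 + Z) (g(Z) = (Z - 29/3)*Z = (-29/3 + Z)*Z = Z*(-29/3 + Z))
1/(-39194 + g(d*106)) = 1/(-39194 + (5*106)*(-29 + 3*(5*106))/3) = 1/(-39194 + (⅓)*530*(-29 + 3*530)) = 1/(-39194 + (⅓)*530*(-29 + 1590)) = 1/(-39194 + (⅓)*530*1561) = 1/(-39194 + 827330/3) = 1/(709748/3) = 3/709748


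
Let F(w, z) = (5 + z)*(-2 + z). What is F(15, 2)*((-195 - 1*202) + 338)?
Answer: 0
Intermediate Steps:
F(w, z) = (-2 + z)*(5 + z)
F(15, 2)*((-195 - 1*202) + 338) = (-10 + 2² + 3*2)*((-195 - 1*202) + 338) = (-10 + 4 + 6)*((-195 - 202) + 338) = 0*(-397 + 338) = 0*(-59) = 0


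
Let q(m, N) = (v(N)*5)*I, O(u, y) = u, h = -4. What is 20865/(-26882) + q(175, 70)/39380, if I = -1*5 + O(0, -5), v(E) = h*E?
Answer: -31674485/52930658 ≈ -0.59841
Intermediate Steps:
v(E) = -4*E
I = -5 (I = -1*5 + 0 = -5 + 0 = -5)
q(m, N) = 100*N (q(m, N) = (-4*N*5)*(-5) = -20*N*(-5) = 100*N)
20865/(-26882) + q(175, 70)/39380 = 20865/(-26882) + (100*70)/39380 = 20865*(-1/26882) + 7000*(1/39380) = -20865/26882 + 350/1969 = -31674485/52930658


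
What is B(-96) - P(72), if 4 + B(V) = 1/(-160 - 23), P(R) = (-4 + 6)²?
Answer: -1465/183 ≈ -8.0055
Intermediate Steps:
P(R) = 4 (P(R) = 2² = 4)
B(V) = -733/183 (B(V) = -4 + 1/(-160 - 23) = -4 + 1/(-183) = -4 - 1/183 = -733/183)
B(-96) - P(72) = -733/183 - 1*4 = -733/183 - 4 = -1465/183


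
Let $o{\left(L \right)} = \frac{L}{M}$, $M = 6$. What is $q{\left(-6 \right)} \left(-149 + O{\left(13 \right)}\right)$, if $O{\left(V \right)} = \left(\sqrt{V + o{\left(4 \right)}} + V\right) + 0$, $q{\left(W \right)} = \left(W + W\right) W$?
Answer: $-9792 + 24 \sqrt{123} \approx -9525.8$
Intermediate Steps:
$o{\left(L \right)} = \frac{L}{6}$
$q{\left(W \right)} = 2 W^{2}$ ($q{\left(W \right)} = 2 W W = 2 W^{2}$)
$O{\left(V \right)} = V + \sqrt{\frac{2}{3} + V}$ ($O{\left(V \right)} = \left(\sqrt{V + \frac{1}{6} \cdot 4} + V\right) + 0 = \left(\sqrt{V + \frac{2}{3}} + V\right) + 0 = \left(\sqrt{\frac{2}{3} + V} + V\right) + 0 = \left(V + \sqrt{\frac{2}{3} + V}\right) + 0 = V + \sqrt{\frac{2}{3} + V}$)
$q{\left(-6 \right)} \left(-149 + O{\left(13 \right)}\right) = 2 \left(-6\right)^{2} \left(-149 + \left(13 + \frac{\sqrt{6 + 9 \cdot 13}}{3}\right)\right) = 2 \cdot 36 \left(-149 + \left(13 + \frac{\sqrt{6 + 117}}{3}\right)\right) = 72 \left(-149 + \left(13 + \frac{\sqrt{123}}{3}\right)\right) = 72 \left(-136 + \frac{\sqrt{123}}{3}\right) = -9792 + 24 \sqrt{123}$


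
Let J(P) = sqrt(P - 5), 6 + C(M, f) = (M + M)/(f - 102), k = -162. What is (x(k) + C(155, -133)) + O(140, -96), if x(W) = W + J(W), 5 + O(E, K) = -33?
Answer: -9744/47 + I*sqrt(167) ≈ -207.32 + 12.923*I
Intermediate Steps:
C(M, f) = -6 + 2*M/(-102 + f) (C(M, f) = -6 + (M + M)/(f - 102) = -6 + (2*M)/(-102 + f) = -6 + 2*M/(-102 + f))
J(P) = sqrt(-5 + P)
O(E, K) = -38 (O(E, K) = -5 - 33 = -38)
x(W) = W + sqrt(-5 + W)
(x(k) + C(155, -133)) + O(140, -96) = ((-162 + sqrt(-5 - 162)) + 2*(306 + 155 - 3*(-133))/(-102 - 133)) - 38 = ((-162 + sqrt(-167)) + 2*(306 + 155 + 399)/(-235)) - 38 = ((-162 + I*sqrt(167)) + 2*(-1/235)*860) - 38 = ((-162 + I*sqrt(167)) - 344/47) - 38 = (-7958/47 + I*sqrt(167)) - 38 = -9744/47 + I*sqrt(167)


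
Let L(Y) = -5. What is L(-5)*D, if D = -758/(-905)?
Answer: -758/181 ≈ -4.1878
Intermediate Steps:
D = 758/905 (D = -758*(-1/905) = 758/905 ≈ 0.83757)
L(-5)*D = -5*758/905 = -758/181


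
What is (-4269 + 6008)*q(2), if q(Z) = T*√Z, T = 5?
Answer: 8695*√2 ≈ 12297.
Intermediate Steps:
q(Z) = 5*√Z
(-4269 + 6008)*q(2) = (-4269 + 6008)*(5*√2) = 1739*(5*√2) = 8695*√2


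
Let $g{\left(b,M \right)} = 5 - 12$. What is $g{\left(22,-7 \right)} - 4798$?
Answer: $-4805$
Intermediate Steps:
$g{\left(b,M \right)} = -7$ ($g{\left(b,M \right)} = 5 - 12 = -7$)
$g{\left(22,-7 \right)} - 4798 = -7 - 4798 = -4805$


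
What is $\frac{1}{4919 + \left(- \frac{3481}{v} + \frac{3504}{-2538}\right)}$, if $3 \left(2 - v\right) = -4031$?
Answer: $\frac{1707651}{8393160272} \approx 0.00020346$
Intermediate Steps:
$v = \frac{4037}{3}$ ($v = 2 - - \frac{4031}{3} = 2 + \frac{4031}{3} = \frac{4037}{3} \approx 1345.7$)
$\frac{1}{4919 + \left(- \frac{3481}{v} + \frac{3504}{-2538}\right)} = \frac{1}{4919 + \left(- \frac{3481}{\frac{4037}{3}} + \frac{3504}{-2538}\right)} = \frac{1}{4919 + \left(\left(-3481\right) \frac{3}{4037} + 3504 \left(- \frac{1}{2538}\right)\right)} = \frac{1}{4919 - \frac{6774997}{1707651}} = \frac{1}{\frac{8393160272}{1707651}} = \frac{1707651}{8393160272}$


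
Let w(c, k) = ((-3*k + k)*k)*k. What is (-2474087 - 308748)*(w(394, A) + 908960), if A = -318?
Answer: -181507140261040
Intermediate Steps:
w(c, k) = -2*k³ (w(c, k) = ((-2*k)*k)*k = (-2*k²)*k = -2*k³)
(-2474087 - 308748)*(w(394, A) + 908960) = (-2474087 - 308748)*(-2*(-318)³ + 908960) = -2782835*(-2*(-32157432) + 908960) = -2782835*(64314864 + 908960) = -2782835*65223824 = -181507140261040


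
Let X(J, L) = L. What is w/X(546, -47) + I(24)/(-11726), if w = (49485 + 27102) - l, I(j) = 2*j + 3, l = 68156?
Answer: -98864303/551122 ≈ -179.39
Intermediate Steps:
I(j) = 3 + 2*j
w = 8431 (w = (49485 + 27102) - 1*68156 = 76587 - 68156 = 8431)
w/X(546, -47) + I(24)/(-11726) = 8431/(-47) + (3 + 2*24)/(-11726) = 8431*(-1/47) + (3 + 48)*(-1/11726) = -8431/47 + 51*(-1/11726) = -8431/47 - 51/11726 = -98864303/551122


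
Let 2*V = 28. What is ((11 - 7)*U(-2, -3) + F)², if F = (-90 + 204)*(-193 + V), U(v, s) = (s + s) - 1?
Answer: 417548356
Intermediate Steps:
U(v, s) = -1 + 2*s (U(v, s) = 2*s - 1 = -1 + 2*s)
V = 14 (V = (½)*28 = 14)
F = -20406 (F = (-90 + 204)*(-193 + 14) = 114*(-179) = -20406)
((11 - 7)*U(-2, -3) + F)² = ((11 - 7)*(-1 + 2*(-3)) - 20406)² = (4*(-1 - 6) - 20406)² = (4*(-7) - 20406)² = (-28 - 20406)² = (-20434)² = 417548356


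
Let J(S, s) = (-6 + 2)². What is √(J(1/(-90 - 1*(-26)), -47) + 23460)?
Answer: 2*√5869 ≈ 153.22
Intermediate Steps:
J(S, s) = 16 (J(S, s) = (-4)² = 16)
√(J(1/(-90 - 1*(-26)), -47) + 23460) = √(16 + 23460) = √23476 = 2*√5869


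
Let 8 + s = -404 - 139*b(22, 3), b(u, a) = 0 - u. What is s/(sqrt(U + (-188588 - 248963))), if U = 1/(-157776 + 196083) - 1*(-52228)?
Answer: -149499*I*sqrt(16376370)/141928540 ≈ -4.2626*I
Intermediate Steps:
b(u, a) = -u
s = 2646 (s = -8 + (-404 - (-139)*22) = -8 + (-404 - 139*(-22)) = -8 + (-404 + 3058) = -8 + 2654 = 2646)
U = 2000697997/38307 (U = 1/38307 + 52228 = 2000697997/38307 ≈ 52228.)
s/(sqrt(U + (-188588 - 248963))) = 2646/(sqrt(2000697997/38307 + (-188588 - 248963))) = 2646/(sqrt(2000697997/38307 - 437551)) = 2646/(sqrt(-14760568160/38307)) = 2646/((52*I*sqrt(16376370)/339)) = 2646*(-113*I*sqrt(16376370)/283857080) = -149499*I*sqrt(16376370)/141928540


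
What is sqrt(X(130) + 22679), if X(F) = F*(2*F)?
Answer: sqrt(56479) ≈ 237.65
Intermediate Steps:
X(F) = 2*F**2
sqrt(X(130) + 22679) = sqrt(2*130**2 + 22679) = sqrt(2*16900 + 22679) = sqrt(33800 + 22679) = sqrt(56479)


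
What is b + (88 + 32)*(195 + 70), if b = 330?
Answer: 32130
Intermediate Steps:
b + (88 + 32)*(195 + 70) = 330 + (88 + 32)*(195 + 70) = 330 + 120*265 = 330 + 31800 = 32130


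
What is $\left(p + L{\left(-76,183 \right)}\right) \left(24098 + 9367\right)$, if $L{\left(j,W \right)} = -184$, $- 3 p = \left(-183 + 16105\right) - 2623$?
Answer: $-154507905$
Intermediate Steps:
$p = -4433$ ($p = - \frac{\left(-183 + 16105\right) - 2623}{3} = - \frac{15922 - 2623}{3} = \left(- \frac{1}{3}\right) 13299 = -4433$)
$\left(p + L{\left(-76,183 \right)}\right) \left(24098 + 9367\right) = \left(-4433 - 184\right) \left(24098 + 9367\right) = \left(-4617\right) 33465 = -154507905$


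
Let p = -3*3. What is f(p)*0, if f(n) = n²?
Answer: 0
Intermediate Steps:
p = -9
f(p)*0 = (-9)²*0 = 81*0 = 0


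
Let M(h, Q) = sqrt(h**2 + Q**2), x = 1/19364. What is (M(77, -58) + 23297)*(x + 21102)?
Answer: 9519599848313/19364 + 408619129*sqrt(9293)/19364 ≈ 4.9365e+8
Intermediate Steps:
x = 1/19364 ≈ 5.1642e-5
M(h, Q) = sqrt(Q**2 + h**2)
(M(77, -58) + 23297)*(x + 21102) = (sqrt((-58)**2 + 77**2) + 23297)*(1/19364 + 21102) = (sqrt(3364 + 5929) + 23297)*(408619129/19364) = (sqrt(9293) + 23297)*(408619129/19364) = (23297 + sqrt(9293))*(408619129/19364) = 9519599848313/19364 + 408619129*sqrt(9293)/19364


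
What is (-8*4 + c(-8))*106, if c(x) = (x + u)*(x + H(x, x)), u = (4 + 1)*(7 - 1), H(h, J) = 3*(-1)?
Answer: -29044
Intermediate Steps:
H(h, J) = -3
u = 30 (u = 5*6 = 30)
c(x) = (-3 + x)*(30 + x) (c(x) = (x + 30)*(x - 3) = (30 + x)*(-3 + x) = (-3 + x)*(30 + x))
(-8*4 + c(-8))*106 = (-8*4 + (-90 + (-8)**2 + 27*(-8)))*106 = (-32 + (-90 + 64 - 216))*106 = (-32 - 242)*106 = -274*106 = -29044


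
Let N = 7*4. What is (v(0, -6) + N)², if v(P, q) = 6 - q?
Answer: 1600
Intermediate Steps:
N = 28
(v(0, -6) + N)² = ((6 - 1*(-6)) + 28)² = ((6 + 6) + 28)² = (12 + 28)² = 40² = 1600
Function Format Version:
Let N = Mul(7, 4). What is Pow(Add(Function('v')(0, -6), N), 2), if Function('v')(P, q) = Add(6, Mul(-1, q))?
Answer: 1600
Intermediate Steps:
N = 28
Pow(Add(Function('v')(0, -6), N), 2) = Pow(Add(Add(6, Mul(-1, -6)), 28), 2) = Pow(Add(Add(6, 6), 28), 2) = Pow(Add(12, 28), 2) = Pow(40, 2) = 1600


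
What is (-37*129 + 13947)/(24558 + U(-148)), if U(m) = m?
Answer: 4587/12205 ≈ 0.37583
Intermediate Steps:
(-37*129 + 13947)/(24558 + U(-148)) = (-37*129 + 13947)/(24558 - 148) = (-4773 + 13947)/24410 = 9174*(1/24410) = 4587/12205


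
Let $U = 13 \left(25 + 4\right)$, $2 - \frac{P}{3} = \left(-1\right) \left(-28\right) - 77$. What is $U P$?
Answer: $57681$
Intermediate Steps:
$P = 153$ ($P = 6 - 3 \left(\left(-1\right) \left(-28\right) - 77\right) = 6 - 3 \left(28 - 77\right) = 6 - -147 = 6 + 147 = 153$)
$U = 377$ ($U = 13 \cdot 29 = 377$)
$U P = 377 \cdot 153 = 57681$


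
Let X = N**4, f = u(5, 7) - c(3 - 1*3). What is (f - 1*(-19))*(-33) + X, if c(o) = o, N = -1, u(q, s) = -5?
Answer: -461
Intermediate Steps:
f = -5 (f = -5 - (3 - 1*3) = -5 - (3 - 3) = -5 - 1*0 = -5 + 0 = -5)
X = 1 (X = (-1)**4 = 1)
(f - 1*(-19))*(-33) + X = (-5 - 1*(-19))*(-33) + 1 = (-5 + 19)*(-33) + 1 = 14*(-33) + 1 = -462 + 1 = -461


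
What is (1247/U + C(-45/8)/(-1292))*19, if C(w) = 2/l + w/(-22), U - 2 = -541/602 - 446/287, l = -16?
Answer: -6998774468947/133718464 ≈ -52340.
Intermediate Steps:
U = -11173/24682 (U = 2 + (-541/602 - 446/287) = 2 - 60537/24682 = -11173/24682 ≈ -0.45268)
C(w) = -⅛ - w/22 (C(w) = 2/(-16) + w/(-22) = 2*(-1/16) + w*(-1/22) = -⅛ - w/22)
(1247/U + C(-45/8)/(-1292))*19 = (1247/(-11173/24682) + (-⅛ - (-45)/(22*8))/(-1292))*19 = (1247*(-24682/11173) + (-⅛ - (-45)/(22*8))*(-1/1292))*19 = (-30778454/11173 + (-⅛ - 1/22*(-45/8))*(-1/1292))*19 = (-30778454/11173 + (-⅛ + 45/176)*(-1/1292))*19 = (-30778454/11173 + (23/176)*(-1/1292))*19 = (-30778454/11173 - 23/227392)*19 = -6998774468947/2540650816*19 = -6998774468947/133718464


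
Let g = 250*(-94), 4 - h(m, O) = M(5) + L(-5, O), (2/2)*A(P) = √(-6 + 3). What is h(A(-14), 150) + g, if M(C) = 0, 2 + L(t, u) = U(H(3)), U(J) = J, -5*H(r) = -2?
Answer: -117472/5 ≈ -23494.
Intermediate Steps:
H(r) = ⅖ (H(r) = -⅕*(-2) = ⅖)
L(t, u) = -8/5 (L(t, u) = -2 + ⅖ = -8/5)
A(P) = I*√3 (A(P) = √(-6 + 3) = √(-3) = I*√3)
h(m, O) = 28/5 (h(m, O) = 4 - (0 - 8/5) = 4 - 1*(-8/5) = 4 + 8/5 = 28/5)
g = -23500
h(A(-14), 150) + g = 28/5 - 23500 = -117472/5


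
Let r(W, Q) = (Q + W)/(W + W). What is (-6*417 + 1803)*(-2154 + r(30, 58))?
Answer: 7523104/5 ≈ 1.5046e+6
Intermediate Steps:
r(W, Q) = (Q + W)/(2*W) (r(W, Q) = (Q + W)/((2*W)) = (Q + W)*(1/(2*W)) = (Q + W)/(2*W))
(-6*417 + 1803)*(-2154 + r(30, 58)) = (-6*417 + 1803)*(-2154 + (1/2)*(58 + 30)/30) = (-2502 + 1803)*(-2154 + (1/2)*(1/30)*88) = -699*(-2154 + 22/15) = -699*(-32288/15) = 7523104/5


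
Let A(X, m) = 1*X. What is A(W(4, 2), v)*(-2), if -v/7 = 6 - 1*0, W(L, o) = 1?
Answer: -2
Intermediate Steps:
v = -42 (v = -7*(6 - 1*0) = -7*(6 + 0) = -7*6 = -42)
A(X, m) = X
A(W(4, 2), v)*(-2) = 1*(-2) = -2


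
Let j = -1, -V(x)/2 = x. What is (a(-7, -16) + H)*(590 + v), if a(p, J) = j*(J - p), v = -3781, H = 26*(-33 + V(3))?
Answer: 3206955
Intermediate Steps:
V(x) = -2*x
H = -1014 (H = 26*(-33 - 2*3) = 26*(-33 - 6) = 26*(-39) = -1014)
a(p, J) = p - J (a(p, J) = -(J - p) = p - J)
(a(-7, -16) + H)*(590 + v) = ((-7 - 1*(-16)) - 1014)*(590 - 3781) = ((-7 + 16) - 1014)*(-3191) = (9 - 1014)*(-3191) = -1005*(-3191) = 3206955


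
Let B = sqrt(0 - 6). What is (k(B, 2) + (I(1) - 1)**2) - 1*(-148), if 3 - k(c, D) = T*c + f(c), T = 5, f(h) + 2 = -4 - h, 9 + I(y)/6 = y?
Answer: 2558 - 4*I*sqrt(6) ≈ 2558.0 - 9.798*I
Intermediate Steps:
I(y) = -54 + 6*y
f(h) = -6 - h (f(h) = -2 + (-4 - h) = -6 - h)
B = I*sqrt(6) (B = sqrt(-6) = I*sqrt(6) ≈ 2.4495*I)
k(c, D) = 9 - 4*c (k(c, D) = 3 - (5*c + (-6 - c)) = 3 - (-6 + 4*c) = 3 + (6 - 4*c) = 9 - 4*c)
(k(B, 2) + (I(1) - 1)**2) - 1*(-148) = ((9 - 4*I*sqrt(6)) + ((-54 + 6*1) - 1)**2) - 1*(-148) = ((9 - 4*I*sqrt(6)) + ((-54 + 6) - 1)**2) + 148 = ((9 - 4*I*sqrt(6)) + (-48 - 1)**2) + 148 = ((9 - 4*I*sqrt(6)) + (-49)**2) + 148 = ((9 - 4*I*sqrt(6)) + 2401) + 148 = (2410 - 4*I*sqrt(6)) + 148 = 2558 - 4*I*sqrt(6)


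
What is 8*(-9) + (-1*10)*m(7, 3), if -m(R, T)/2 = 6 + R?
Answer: 188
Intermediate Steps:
m(R, T) = -12 - 2*R (m(R, T) = -2*(6 + R) = -12 - 2*R)
8*(-9) + (-1*10)*m(7, 3) = 8*(-9) + (-1*10)*(-12 - 2*7) = -72 - 10*(-12 - 14) = -72 - 10*(-26) = -72 + 260 = 188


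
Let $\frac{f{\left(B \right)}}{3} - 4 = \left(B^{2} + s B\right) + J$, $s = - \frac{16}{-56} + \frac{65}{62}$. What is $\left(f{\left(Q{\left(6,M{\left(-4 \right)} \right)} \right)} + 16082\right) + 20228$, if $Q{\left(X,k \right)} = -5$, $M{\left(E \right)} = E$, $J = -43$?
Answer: $\frac{15731627}{434} \approx 36248.0$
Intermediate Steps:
$s = \frac{579}{434}$ ($s = \left(-16\right) \left(- \frac{1}{56}\right) + 65 \cdot \frac{1}{62} = \frac{2}{7} + \frac{65}{62} = \frac{579}{434} \approx 1.3341$)
$f{\left(B \right)} = -117 + 3 B^{2} + \frac{1737 B}{434}$ ($f{\left(B \right)} = 12 + 3 \left(\left(B^{2} + \frac{579 B}{434}\right) - 43\right) = 12 + 3 \left(-43 + B^{2} + \frac{579 B}{434}\right) = 12 + \left(-129 + 3 B^{2} + \frac{1737 B}{434}\right) = -117 + 3 B^{2} + \frac{1737 B}{434}$)
$\left(f{\left(Q{\left(6,M{\left(-4 \right)} \right)} \right)} + 16082\right) + 20228 = \left(\left(-117 + 3 \left(-5\right)^{2} + \frac{1737}{434} \left(-5\right)\right) + 16082\right) + 20228 = \left(\left(-117 + 3 \cdot 25 - \frac{8685}{434}\right) + 16082\right) + 20228 = \left(\left(-117 + 75 - \frac{8685}{434}\right) + 16082\right) + 20228 = \left(- \frac{26913}{434} + 16082\right) + 20228 = \frac{6952675}{434} + 20228 = \frac{15731627}{434}$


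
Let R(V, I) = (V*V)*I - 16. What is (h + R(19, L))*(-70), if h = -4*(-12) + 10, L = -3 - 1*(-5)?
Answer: -53480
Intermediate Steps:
L = 2 (L = -3 + 5 = 2)
R(V, I) = -16 + I*V² (R(V, I) = V²*I - 16 = I*V² - 16 = -16 + I*V²)
h = 58 (h = 48 + 10 = 58)
(h + R(19, L))*(-70) = (58 + (-16 + 2*19²))*(-70) = (58 + (-16 + 2*361))*(-70) = (58 + (-16 + 722))*(-70) = (58 + 706)*(-70) = 764*(-70) = -53480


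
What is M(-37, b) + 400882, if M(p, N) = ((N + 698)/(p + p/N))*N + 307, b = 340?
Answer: 4941808813/12617 ≈ 3.9168e+5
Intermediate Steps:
M(p, N) = 307 + N*(698 + N)/(p + p/N) (M(p, N) = ((698 + N)/(p + p/N))*N + 307 = N*(698 + N)/(p + p/N) + 307 = 307 + N*(698 + N)/(p + p/N))
M(-37, b) + 400882 = (340³ + 307*(-37) + 698*340² + 307*340*(-37))/((-37)*(1 + 340)) + 400882 = -1/37*(39304000 - 11359 + 698*115600 - 3862060)/341 + 400882 = -1/37*1/341*(39304000 - 11359 + 80688800 - 3862060) + 400882 = -1/37*1/341*116119381 + 400882 = -116119381/12617 + 400882 = 4941808813/12617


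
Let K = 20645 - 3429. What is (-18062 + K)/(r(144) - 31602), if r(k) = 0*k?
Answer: 141/5267 ≈ 0.026770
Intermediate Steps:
r(k) = 0
K = 17216
(-18062 + K)/(r(144) - 31602) = (-18062 + 17216)/(0 - 31602) = -846/(-31602) = -846*(-1/31602) = 141/5267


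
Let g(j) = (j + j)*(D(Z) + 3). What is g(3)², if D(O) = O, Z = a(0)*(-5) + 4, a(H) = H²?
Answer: 1764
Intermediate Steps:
Z = 4 (Z = 0²*(-5) + 4 = 0*(-5) + 4 = 0 + 4 = 4)
g(j) = 14*j (g(j) = (j + j)*(4 + 3) = (2*j)*7 = 14*j)
g(3)² = (14*3)² = 42² = 1764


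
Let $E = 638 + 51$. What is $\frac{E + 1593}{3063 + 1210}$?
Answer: $\frac{2282}{4273} \approx 0.53405$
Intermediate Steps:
$E = 689$
$\frac{E + 1593}{3063 + 1210} = \frac{689 + 1593}{3063 + 1210} = \frac{2282}{4273}$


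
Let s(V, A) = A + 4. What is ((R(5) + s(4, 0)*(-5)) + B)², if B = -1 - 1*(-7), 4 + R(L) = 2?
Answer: 256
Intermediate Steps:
R(L) = -2 (R(L) = -4 + 2 = -2)
s(V, A) = 4 + A
B = 6 (B = -1 + 7 = 6)
((R(5) + s(4, 0)*(-5)) + B)² = ((-2 + (4 + 0)*(-5)) + 6)² = ((-2 + 4*(-5)) + 6)² = ((-2 - 20) + 6)² = (-22 + 6)² = (-16)² = 256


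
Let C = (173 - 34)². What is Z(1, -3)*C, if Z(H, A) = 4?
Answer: 77284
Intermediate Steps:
C = 19321 (C = 139² = 19321)
Z(1, -3)*C = 4*19321 = 77284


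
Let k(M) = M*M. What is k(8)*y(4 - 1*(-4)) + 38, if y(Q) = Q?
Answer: 550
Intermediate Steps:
k(M) = M²
k(8)*y(4 - 1*(-4)) + 38 = 8²*(4 - 1*(-4)) + 38 = 64*(4 + 4) + 38 = 64*8 + 38 = 512 + 38 = 550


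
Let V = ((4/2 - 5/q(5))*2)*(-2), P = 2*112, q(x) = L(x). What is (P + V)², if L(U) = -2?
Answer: 42436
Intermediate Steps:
q(x) = -2
P = 224
V = -18 (V = ((4/2 - 5/(-2))*2)*(-2) = ((4*(½) - 5*(-½))*2)*(-2) = ((2 + 5/2)*2)*(-2) = ((9/2)*2)*(-2) = 9*(-2) = -18)
(P + V)² = (224 - 18)² = 206² = 42436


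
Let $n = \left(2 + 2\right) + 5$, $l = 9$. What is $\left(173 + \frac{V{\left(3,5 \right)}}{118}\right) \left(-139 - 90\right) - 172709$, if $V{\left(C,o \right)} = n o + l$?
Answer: $- \frac{12533417}{59} \approx -2.1243 \cdot 10^{5}$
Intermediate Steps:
$n = 9$ ($n = 4 + 5 = 9$)
$V{\left(C,o \right)} = 9 + 9 o$ ($V{\left(C,o \right)} = 9 o + 9 = 9 + 9 o$)
$\left(173 + \frac{V{\left(3,5 \right)}}{118}\right) \left(-139 - 90\right) - 172709 = \left(173 + \frac{9 + 9 \cdot 5}{118}\right) \left(-139 - 90\right) - 172709 = \left(173 + \left(9 + 45\right) \frac{1}{118}\right) \left(-229\right) - 172709 = \left(173 + 54 \cdot \frac{1}{118}\right) \left(-229\right) - 172709 = \left(173 + \frac{27}{59}\right) \left(-229\right) - 172709 = \frac{10234}{59} \left(-229\right) - 172709 = - \frac{2343586}{59} - 172709 = - \frac{12533417}{59}$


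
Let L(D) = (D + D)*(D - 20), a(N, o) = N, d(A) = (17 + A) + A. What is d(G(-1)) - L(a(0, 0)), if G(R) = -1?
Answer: 15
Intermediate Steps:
d(A) = 17 + 2*A
L(D) = 2*D*(-20 + D) (L(D) = (2*D)*(-20 + D) = 2*D*(-20 + D))
d(G(-1)) - L(a(0, 0)) = (17 + 2*(-1)) - 2*0*(-20 + 0) = (17 - 2) - 2*0*(-20) = 15 - 1*0 = 15 + 0 = 15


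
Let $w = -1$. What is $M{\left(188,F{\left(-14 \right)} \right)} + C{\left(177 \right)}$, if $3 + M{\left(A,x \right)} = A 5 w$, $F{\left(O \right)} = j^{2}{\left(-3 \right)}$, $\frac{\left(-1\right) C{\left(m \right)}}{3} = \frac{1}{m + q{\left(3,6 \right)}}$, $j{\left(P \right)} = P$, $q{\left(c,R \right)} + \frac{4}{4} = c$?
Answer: $- \frac{168800}{179} \approx -943.02$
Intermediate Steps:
$q{\left(c,R \right)} = -1 + c$
$C{\left(m \right)} = - \frac{3}{2 + m}$ ($C{\left(m \right)} = - \frac{3}{m + \left(-1 + 3\right)} = - \frac{3}{m + 2} = - \frac{3}{2 + m}$)
$F{\left(O \right)} = 9$ ($F{\left(O \right)} = \left(-3\right)^{2} = 9$)
$M{\left(A,x \right)} = -3 - 5 A$ ($M{\left(A,x \right)} = -3 + A 5 \left(-1\right) = -3 + 5 A \left(-1\right) = -3 - 5 A$)
$M{\left(188,F{\left(-14 \right)} \right)} + C{\left(177 \right)} = \left(-3 - 940\right) - \frac{3}{2 + 177} = \left(-3 - 940\right) - \frac{3}{179} = -943 - \frac{3}{179} = - \frac{168800}{179}$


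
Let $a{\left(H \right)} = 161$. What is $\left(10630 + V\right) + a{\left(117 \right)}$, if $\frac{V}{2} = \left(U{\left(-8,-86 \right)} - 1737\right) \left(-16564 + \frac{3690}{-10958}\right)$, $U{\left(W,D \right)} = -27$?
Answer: $\frac{320246295417}{5479} \approx 5.845 \cdot 10^{7}$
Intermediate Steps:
$V = \frac{320187171528}{5479}$ ($V = 2 \left(-27 - 1737\right) \left(-16564 + \frac{3690}{-10958}\right) = 2 \left(- 1764 \left(-16564 + 3690 \left(- \frac{1}{10958}\right)\right)\right) = 2 \left(- 1764 \left(-16564 - \frac{1845}{5479}\right)\right) = 2 \left(\left(-1764\right) \left(- \frac{90756001}{5479}\right)\right) = 2 \cdot \frac{160093585764}{5479} = \frac{320187171528}{5479} \approx 5.8439 \cdot 10^{7}$)
$\left(10630 + V\right) + a{\left(117 \right)} = \left(10630 + \frac{320187171528}{5479}\right) + 161 = \frac{320245413298}{5479} + 161 = \frac{320246295417}{5479}$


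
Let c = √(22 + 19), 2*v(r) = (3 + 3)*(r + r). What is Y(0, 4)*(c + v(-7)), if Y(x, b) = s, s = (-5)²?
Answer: -1050 + 25*√41 ≈ -889.92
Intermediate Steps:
v(r) = 6*r (v(r) = ((3 + 3)*(r + r))/2 = (6*(2*r))/2 = (12*r)/2 = 6*r)
s = 25
Y(x, b) = 25
c = √41 ≈ 6.4031
Y(0, 4)*(c + v(-7)) = 25*(√41 + 6*(-7)) = 25*(√41 - 42) = 25*(-42 + √41) = -1050 + 25*√41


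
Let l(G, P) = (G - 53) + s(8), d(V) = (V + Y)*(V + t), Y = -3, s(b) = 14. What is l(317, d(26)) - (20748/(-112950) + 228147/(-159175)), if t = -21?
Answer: 33514551227/119858775 ≈ 279.62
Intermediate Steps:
d(V) = (-21 + V)*(-3 + V) (d(V) = (V - 3)*(V - 21) = (-3 + V)*(-21 + V) = (-21 + V)*(-3 + V))
l(G, P) = -39 + G (l(G, P) = (G - 53) + 14 = (-53 + G) + 14 = -39 + G)
l(317, d(26)) - (20748/(-112950) + 228147/(-159175)) = (-39 + 317) - (20748/(-112950) + 228147/(-159175)) = 278 - (20748*(-1/112950) + 228147*(-1/159175)) = 278 - (-3458/18825 - 228147/159175) = 278 - 1*(-193811777/119858775) = 278 + 193811777/119858775 = 33514551227/119858775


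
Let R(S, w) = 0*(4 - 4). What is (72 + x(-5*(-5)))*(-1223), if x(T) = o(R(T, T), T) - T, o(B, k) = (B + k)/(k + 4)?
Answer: -1697524/29 ≈ -58535.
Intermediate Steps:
R(S, w) = 0 (R(S, w) = 0*0 = 0)
o(B, k) = (B + k)/(4 + k)
x(T) = -T + T/(4 + T) (x(T) = (0 + T)/(4 + T) - T = T/(4 + T) - T = -T + T/(4 + T))
(72 + x(-5*(-5)))*(-1223) = (72 + (-5*(-5))*(-3 - (-5)*(-5))/(4 - 5*(-5)))*(-1223) = (72 + 25*(-3 - 1*25)/(4 + 25))*(-1223) = (72 + 25*(-3 - 25)/29)*(-1223) = (72 + 25*(1/29)*(-28))*(-1223) = (72 - 700/29)*(-1223) = (1388/29)*(-1223) = -1697524/29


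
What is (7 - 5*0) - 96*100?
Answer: -9593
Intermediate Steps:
(7 - 5*0) - 96*100 = (7 + 0) - 9600 = 7 - 9600 = -9593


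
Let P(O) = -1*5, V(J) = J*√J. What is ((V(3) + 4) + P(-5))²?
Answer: 28 - 6*√3 ≈ 17.608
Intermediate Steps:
V(J) = J^(3/2)
P(O) = -5
((V(3) + 4) + P(-5))² = ((3^(3/2) + 4) - 5)² = ((3*√3 + 4) - 5)² = ((4 + 3*√3) - 5)² = (-1 + 3*√3)²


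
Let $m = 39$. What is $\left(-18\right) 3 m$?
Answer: $-2106$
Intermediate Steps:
$\left(-18\right) 3 m = \left(-18\right) 3 \cdot 39 = \left(-54\right) 39 = -2106$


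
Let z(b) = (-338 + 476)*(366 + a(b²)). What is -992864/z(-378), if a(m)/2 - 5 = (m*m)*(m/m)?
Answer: -2698/15311878233 ≈ -1.7620e-7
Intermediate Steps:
a(m) = 10 + 2*m² (a(m) = 10 + 2*((m*m)*(m/m)) = 10 + 2*(m²*1) = 10 + 2*m²)
z(b) = 51888 + 276*b⁴ (z(b) = (-338 + 476)*(366 + (10 + 2*(b²)²)) = 138*(366 + (10 + 2*b⁴)) = 138*(376 + 2*b⁴) = 51888 + 276*b⁴)
-992864/z(-378) = -992864/(51888 + 276*(-378)⁴) = -992864/(51888 + 276*20415837456) = -992864/(51888 + 5634771137856) = -992864/5634771189744 = -992864*1/5634771189744 = -2698/15311878233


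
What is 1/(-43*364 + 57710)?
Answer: 1/42058 ≈ 2.3777e-5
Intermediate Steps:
1/(-43*364 + 57710) = 1/(-15652 + 57710) = 1/42058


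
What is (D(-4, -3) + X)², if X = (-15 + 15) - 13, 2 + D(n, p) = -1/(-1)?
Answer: 196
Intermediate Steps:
D(n, p) = -1 (D(n, p) = -2 - 1/(-1) = -2 - 1*(-1) = -2 + 1 = -1)
X = -13 (X = 0 - 13 = -13)
(D(-4, -3) + X)² = (-1 - 13)² = (-14)² = 196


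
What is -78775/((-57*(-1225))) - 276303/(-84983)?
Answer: 503932846/237357519 ≈ 2.1231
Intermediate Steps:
-78775/((-57*(-1225))) - 276303/(-84983) = -78775/69825 - 276303*(-1/84983) = -78775*1/69825 + 276303/84983 = -3151/2793 + 276303/84983 = 503932846/237357519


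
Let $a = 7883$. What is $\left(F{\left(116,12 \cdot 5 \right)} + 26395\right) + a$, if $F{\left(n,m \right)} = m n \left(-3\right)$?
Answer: $13398$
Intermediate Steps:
$F{\left(n,m \right)} = - 3 m n$
$\left(F{\left(116,12 \cdot 5 \right)} + 26395\right) + a = \left(\left(-3\right) 12 \cdot 5 \cdot 116 + 26395\right) + 7883 = \left(\left(-3\right) 60 \cdot 116 + 26395\right) + 7883 = \left(-20880 + 26395\right) + 7883 = 5515 + 7883 = 13398$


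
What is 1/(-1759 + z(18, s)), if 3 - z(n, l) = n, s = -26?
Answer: -1/1774 ≈ -0.00056370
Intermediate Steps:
z(n, l) = 3 - n
1/(-1759 + z(18, s)) = 1/(-1759 + (3 - 1*18)) = 1/(-1759 + (3 - 18)) = 1/(-1759 - 15) = 1/(-1774) = -1/1774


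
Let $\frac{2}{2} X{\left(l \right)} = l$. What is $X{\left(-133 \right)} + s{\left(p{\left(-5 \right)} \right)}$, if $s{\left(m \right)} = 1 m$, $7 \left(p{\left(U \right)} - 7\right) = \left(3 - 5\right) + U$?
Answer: $-127$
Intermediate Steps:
$p{\left(U \right)} = \frac{47}{7} + \frac{U}{7}$ ($p{\left(U \right)} = 7 + \frac{\left(3 - 5\right) + U}{7} = 7 + \frac{-2 + U}{7} = 7 + \left(- \frac{2}{7} + \frac{U}{7}\right) = \frac{47}{7} + \frac{U}{7}$)
$X{\left(l \right)} = l$
$s{\left(m \right)} = m$
$X{\left(-133 \right)} + s{\left(p{\left(-5 \right)} \right)} = -133 + \left(\frac{47}{7} + \frac{1}{7} \left(-5\right)\right) = -133 + \left(\frac{47}{7} - \frac{5}{7}\right) = -133 + 6 = -127$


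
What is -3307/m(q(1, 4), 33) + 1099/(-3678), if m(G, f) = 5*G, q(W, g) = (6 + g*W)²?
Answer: -6356323/919500 ≈ -6.9128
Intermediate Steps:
q(W, g) = (6 + W*g)²
-3307/m(q(1, 4), 33) + 1099/(-3678) = -3307*1/(5*(6 + 1*4)²) + 1099/(-3678) = -3307*1/(5*(6 + 4)²) + 1099*(-1/3678) = -3307/(5*10²) - 1099/3678 = -3307/(5*100) - 1099/3678 = -3307/500 - 1099/3678 = -6356323/919500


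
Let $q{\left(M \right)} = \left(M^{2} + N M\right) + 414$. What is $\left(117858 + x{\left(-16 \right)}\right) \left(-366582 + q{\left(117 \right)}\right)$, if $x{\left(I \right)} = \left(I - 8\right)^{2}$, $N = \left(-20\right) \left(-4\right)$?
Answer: $-40636955646$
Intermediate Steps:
$N = 80$
$x{\left(I \right)} = \left(-8 + I\right)^{2}$
$q{\left(M \right)} = 414 + M^{2} + 80 M$ ($q{\left(M \right)} = \left(M^{2} + 80 M\right) + 414 = 414 + M^{2} + 80 M$)
$\left(117858 + x{\left(-16 \right)}\right) \left(-366582 + q{\left(117 \right)}\right) = \left(117858 + \left(-8 - 16\right)^{2}\right) \left(-366582 + \left(414 + 117^{2} + 80 \cdot 117\right)\right) = \left(117858 + \left(-24\right)^{2}\right) \left(-366582 + \left(414 + 13689 + 9360\right)\right) = \left(117858 + 576\right) \left(-366582 + 23463\right) = 118434 \left(-343119\right) = -40636955646$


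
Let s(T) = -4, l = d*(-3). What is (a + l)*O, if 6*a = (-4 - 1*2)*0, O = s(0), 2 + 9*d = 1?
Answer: -4/3 ≈ -1.3333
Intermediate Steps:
d = -1/9 (d = -2/9 + (1/9)*1 = -2/9 + 1/9 = -1/9 ≈ -0.11111)
l = 1/3 (l = -1/9*(-3) = 1/3 ≈ 0.33333)
O = -4
a = 0 (a = ((-4 - 1*2)*0)/6 = ((-4 - 2)*0)/6 = (-6*0)/6 = (1/6)*0 = 0)
(a + l)*O = (0 + 1/3)*(-4) = (1/3)*(-4) = -4/3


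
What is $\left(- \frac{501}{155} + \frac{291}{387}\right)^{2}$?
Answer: $\frac{2459564836}{399800025} \approx 6.152$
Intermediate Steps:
$\left(- \frac{501}{155} + \frac{291}{387}\right)^{2} = \left(\left(-501\right) \frac{1}{155} + 291 \cdot \frac{1}{387}\right)^{2} = \left(- \frac{501}{155} + \frac{97}{129}\right)^{2} = \left(- \frac{49594}{19995}\right)^{2} = \frac{2459564836}{399800025}$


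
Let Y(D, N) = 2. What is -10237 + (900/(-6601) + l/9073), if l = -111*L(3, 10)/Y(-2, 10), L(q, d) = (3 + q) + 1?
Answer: -1226227194179/119781746 ≈ -10237.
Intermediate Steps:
L(q, d) = 4 + q
l = -777/2 (l = -111*(4 + 3)/2 = -777/2 ≈ -388.50)
-10237 + (900/(-6601) + l/9073) = -10237 + (900/(-6601) - 777/2/9073) = -10237 + (900*(-1/6601) - 777/2*1/9073) = -10237 + (-900/6601 - 777/18146) = -10237 - 21460377/119781746 = -1226227194179/119781746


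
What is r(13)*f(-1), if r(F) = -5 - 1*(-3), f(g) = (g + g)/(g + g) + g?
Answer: 0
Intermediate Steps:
f(g) = 1 + g (f(g) = (2*g)/((2*g)) + g = (2*g)*(1/(2*g)) + g = 1 + g)
r(F) = -2 (r(F) = -5 + 3 = -2)
r(13)*f(-1) = -2*(1 - 1) = -2*0 = 0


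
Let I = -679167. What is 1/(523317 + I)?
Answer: -1/155850 ≈ -6.4164e-6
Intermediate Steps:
1/(523317 + I) = 1/(523317 - 679167) = 1/(-155850) = -1/155850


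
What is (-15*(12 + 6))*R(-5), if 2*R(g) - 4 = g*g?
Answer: -3915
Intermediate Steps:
R(g) = 2 + g²/2 (R(g) = 2 + (g*g)/2 = 2 + g²/2)
(-15*(12 + 6))*R(-5) = (-15*(12 + 6))*(2 + (½)*(-5)²) = (-15*18)*(2 + (½)*25) = -270*(2 + 25/2) = -270*29/2 = -3915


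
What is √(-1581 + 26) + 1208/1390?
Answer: 604/695 + I*√1555 ≈ 0.86906 + 39.433*I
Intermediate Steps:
√(-1581 + 26) + 1208/1390 = √(-1555) + 1208*(1/1390) = I*√1555 + 604/695 = 604/695 + I*√1555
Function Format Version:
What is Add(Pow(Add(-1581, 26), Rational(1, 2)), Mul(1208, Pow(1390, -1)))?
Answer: Add(Rational(604, 695), Mul(I, Pow(1555, Rational(1, 2)))) ≈ Add(0.86906, Mul(39.433, I))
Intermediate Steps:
Add(Pow(Add(-1581, 26), Rational(1, 2)), Mul(1208, Pow(1390, -1))) = Add(Pow(-1555, Rational(1, 2)), Mul(1208, Rational(1, 1390))) = Add(Mul(I, Pow(1555, Rational(1, 2))), Rational(604, 695)) = Add(Rational(604, 695), Mul(I, Pow(1555, Rational(1, 2))))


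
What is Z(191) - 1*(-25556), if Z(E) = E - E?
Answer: 25556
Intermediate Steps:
Z(E) = 0
Z(191) - 1*(-25556) = 0 - 1*(-25556) = 0 + 25556 = 25556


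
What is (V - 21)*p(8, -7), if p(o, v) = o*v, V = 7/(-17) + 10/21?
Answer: 59792/51 ≈ 1172.4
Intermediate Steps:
V = 23/357 (V = 7*(-1/17) + 10*(1/21) = -7/17 + 10/21 = 23/357 ≈ 0.064426)
(V - 21)*p(8, -7) = (23/357 - 21)*(8*(-7)) = -7474/357*(-56) = 59792/51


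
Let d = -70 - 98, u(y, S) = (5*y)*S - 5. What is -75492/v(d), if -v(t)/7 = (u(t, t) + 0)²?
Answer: 75492/139394102575 ≈ 5.4157e-7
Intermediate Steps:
u(y, S) = -5 + 5*S*y (u(y, S) = 5*S*y - 5 = -5 + 5*S*y)
d = -168
v(t) = -7*(-5 + 5*t²)² (v(t) = -7*((-5 + 5*t*t) + 0)² = -7*((-5 + 5*t²) + 0)² = -7*(-5 + 5*t²)²)
-75492/v(d) = -75492*(-1/(175*(-1 + (-168)²)²)) = -75492*(-1/(175*(-1 + 28224)²)) = -75492/((-175*28223²)) = -75492/((-175*796537729)) = -75492/(-139394102575) = -75492*(-1/139394102575) = 75492/139394102575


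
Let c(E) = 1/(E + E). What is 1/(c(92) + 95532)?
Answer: 184/17577889 ≈ 1.0468e-5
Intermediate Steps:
c(E) = 1/(2*E)
1/(c(92) + 95532) = 1/((½)/92 + 95532) = 1/((½)*(1/92) + 95532) = 1/(1/184 + 95532) = 1/(17577889/184) = 184/17577889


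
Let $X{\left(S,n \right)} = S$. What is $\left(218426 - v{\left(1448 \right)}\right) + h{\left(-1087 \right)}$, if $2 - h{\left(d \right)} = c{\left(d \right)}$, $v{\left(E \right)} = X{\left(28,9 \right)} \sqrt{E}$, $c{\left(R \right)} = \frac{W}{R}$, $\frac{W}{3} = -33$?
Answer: $\frac{237431137}{1087} - 56 \sqrt{362} \approx 2.1736 \cdot 10^{5}$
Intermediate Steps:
$W = -99$ ($W = 3 \left(-33\right) = -99$)
$c{\left(R \right)} = - \frac{99}{R}$
$v{\left(E \right)} = 28 \sqrt{E}$
$h{\left(d \right)} = 2 + \frac{99}{d}$ ($h{\left(d \right)} = 2 - - \frac{99}{d} = 2 + \frac{99}{d}$)
$\left(218426 - v{\left(1448 \right)}\right) + h{\left(-1087 \right)} = \left(218426 - 28 \sqrt{1448}\right) + \left(2 + \frac{99}{-1087}\right) = \left(218426 - 28 \cdot 2 \sqrt{362}\right) + \left(2 + 99 \left(- \frac{1}{1087}\right)\right) = \left(218426 - 56 \sqrt{362}\right) + \left(2 - \frac{99}{1087}\right) = \left(218426 - 56 \sqrt{362}\right) + \frac{2075}{1087} = \frac{237431137}{1087} - 56 \sqrt{362}$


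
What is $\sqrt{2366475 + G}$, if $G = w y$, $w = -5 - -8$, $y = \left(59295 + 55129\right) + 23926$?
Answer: $5 \sqrt{111261} \approx 1667.8$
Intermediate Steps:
$y = 138350$ ($y = 114424 + 23926 = 138350$)
$w = 3$ ($w = -5 + 8 = 3$)
$G = 415050$ ($G = 3 \cdot 138350 = 415050$)
$\sqrt{2366475 + G} = \sqrt{2366475 + 415050} = \sqrt{2781525} = 5 \sqrt{111261}$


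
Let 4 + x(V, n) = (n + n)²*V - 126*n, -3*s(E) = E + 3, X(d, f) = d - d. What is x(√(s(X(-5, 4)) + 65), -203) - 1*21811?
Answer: 1322451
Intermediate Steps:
X(d, f) = 0
s(E) = -1 - E/3 (s(E) = -(E + 3)/3 = -(3 + E)/3 = -1 - E/3)
x(V, n) = -4 - 126*n + 4*V*n² (x(V, n) = -4 + ((n + n)²*V - 126*n) = -4 + ((2*n)²*V - 126*n) = -4 + ((4*n²)*V - 126*n) = -4 + (4*V*n² - 126*n) = -4 + (-126*n + 4*V*n²) = -4 - 126*n + 4*V*n²)
x(√(s(X(-5, 4)) + 65), -203) - 1*21811 = (-4 - 126*(-203) + 4*√((-1 - ⅓*0) + 65)*(-203)²) - 1*21811 = (-4 + 25578 + 4*√((-1 + 0) + 65)*41209) - 21811 = (-4 + 25578 + 4*√(-1 + 65)*41209) - 21811 = (-4 + 25578 + 4*√64*41209) - 21811 = (-4 + 25578 + 4*8*41209) - 21811 = (-4 + 25578 + 1318688) - 21811 = 1344262 - 21811 = 1322451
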